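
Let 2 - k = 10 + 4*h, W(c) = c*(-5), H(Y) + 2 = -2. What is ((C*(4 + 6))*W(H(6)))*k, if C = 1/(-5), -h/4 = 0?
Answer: 320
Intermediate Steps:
H(Y) = -4 (H(Y) = -2 - 2 = -4)
W(c) = -5*c
h = 0 (h = -4*0 = 0)
C = -⅕ ≈ -0.20000
k = -8 (k = 2 - (10 + 4*0) = 2 - (10 + 0) = 2 - 1*10 = 2 - 10 = -8)
((C*(4 + 6))*W(H(6)))*k = ((-(4 + 6)/5)*(-5*(-4)))*(-8) = (-⅕*10*20)*(-8) = -2*20*(-8) = -40*(-8) = 320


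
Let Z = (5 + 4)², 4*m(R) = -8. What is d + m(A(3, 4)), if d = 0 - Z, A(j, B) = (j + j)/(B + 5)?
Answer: -83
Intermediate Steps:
A(j, B) = 2*j/(5 + B) (A(j, B) = (2*j)/(5 + B) = 2*j/(5 + B))
m(R) = -2 (m(R) = (¼)*(-8) = -2)
Z = 81 (Z = 9² = 81)
d = -81 (d = 0 - 1*81 = 0 - 81 = -81)
d + m(A(3, 4)) = -81 - 2 = -83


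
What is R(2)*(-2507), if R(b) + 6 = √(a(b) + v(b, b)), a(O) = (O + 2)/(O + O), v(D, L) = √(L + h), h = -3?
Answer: 15042 - 2507*√(1 + I) ≈ 12288.0 - 1140.9*I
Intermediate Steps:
v(D, L) = √(-3 + L) (v(D, L) = √(L - 3) = √(-3 + L))
a(O) = (2 + O)/(2*O) (a(O) = (2 + O)/((2*O)) = (2 + O)*(1/(2*O)) = (2 + O)/(2*O))
R(b) = -6 + √(√(-3 + b) + (2 + b)/(2*b)) (R(b) = -6 + √((2 + b)/(2*b) + √(-3 + b)) = -6 + √(√(-3 + b) + (2 + b)/(2*b)))
R(2)*(-2507) = (-6 + √(2 + 4/2 + 4*√(-3 + 2))/2)*(-2507) = (-6 + √(2 + 4*(½) + 4*√(-1))/2)*(-2507) = (-6 + √(2 + 2 + 4*I)/2)*(-2507) = (-6 + √(4 + 4*I)/2)*(-2507) = 15042 - 2507*√(4 + 4*I)/2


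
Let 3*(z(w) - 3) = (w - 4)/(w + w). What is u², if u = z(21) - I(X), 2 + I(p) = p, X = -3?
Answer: 1050625/15876 ≈ 66.177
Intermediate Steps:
I(p) = -2 + p
z(w) = 3 + (-4 + w)/(6*w) (z(w) = 3 + ((w - 4)/(w + w))/3 = 3 + ((-4 + w)/((2*w)))/3 = 3 + ((-4 + w)*(1/(2*w)))/3 = 3 + ((-4 + w)/(2*w))/3 = 3 + (-4 + w)/(6*w))
u = 1025/126 (u = (⅙)*(-4 + 19*21)/21 - (-2 - 3) = (⅙)*(1/21)*(-4 + 399) - 1*(-5) = (⅙)*(1/21)*395 + 5 = 395/126 + 5 = 1025/126 ≈ 8.1349)
u² = (1025/126)² = 1050625/15876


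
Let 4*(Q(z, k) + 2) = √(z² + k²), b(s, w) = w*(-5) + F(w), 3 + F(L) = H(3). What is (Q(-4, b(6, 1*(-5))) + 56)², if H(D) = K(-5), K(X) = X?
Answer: (216 + √305)²/16 ≈ 3406.6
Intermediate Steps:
H(D) = -5
F(L) = -8 (F(L) = -3 - 5 = -8)
b(s, w) = -8 - 5*w (b(s, w) = w*(-5) - 8 = -5*w - 8 = -8 - 5*w)
Q(z, k) = -2 + √(k² + z²)/4 (Q(z, k) = -2 + √(z² + k²)/4 = -2 + √(k² + z²)/4)
(Q(-4, b(6, 1*(-5))) + 56)² = ((-2 + √((-8 - 5*(-5))² + (-4)²)/4) + 56)² = ((-2 + √((-8 - 5*(-5))² + 16)/4) + 56)² = ((-2 + √((-8 + 25)² + 16)/4) + 56)² = ((-2 + √(17² + 16)/4) + 56)² = ((-2 + √(289 + 16)/4) + 56)² = ((-2 + √305/4) + 56)² = (54 + √305/4)²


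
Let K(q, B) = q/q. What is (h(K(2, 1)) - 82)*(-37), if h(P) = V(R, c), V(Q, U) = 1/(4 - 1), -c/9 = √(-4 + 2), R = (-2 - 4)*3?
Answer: 9065/3 ≈ 3021.7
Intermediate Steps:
K(q, B) = 1
R = -18 (R = -6*3 = -18)
c = -9*I*√2 (c = -9*√(-4 + 2) = -9*I*√2 ≈ -12.728*I)
V(Q, U) = ⅓ (V(Q, U) = 1/3 = ⅓)
h(P) = ⅓
(h(K(2, 1)) - 82)*(-37) = (⅓ - 82)*(-37) = -245/3*(-37) = 9065/3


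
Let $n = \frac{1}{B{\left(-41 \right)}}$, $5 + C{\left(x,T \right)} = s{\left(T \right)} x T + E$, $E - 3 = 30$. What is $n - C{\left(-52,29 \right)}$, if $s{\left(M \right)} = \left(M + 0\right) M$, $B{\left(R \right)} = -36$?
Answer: $\frac{45655199}{36} \approx 1.2682 \cdot 10^{6}$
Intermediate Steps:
$E = 33$ ($E = 3 + 30 = 33$)
$s{\left(M \right)} = M^{2}$ ($s{\left(M \right)} = M M = M^{2}$)
$C{\left(x,T \right)} = 28 + x T^{3}$ ($C{\left(x,T \right)} = -5 + \left(T^{2} x T + 33\right) = -5 + \left(x T^{2} T + 33\right) = -5 + \left(x T^{3} + 33\right) = -5 + \left(33 + x T^{3}\right) = 28 + x T^{3}$)
$n = - \frac{1}{36}$ ($n = \frac{1}{-36} = - \frac{1}{36} \approx -0.027778$)
$n - C{\left(-52,29 \right)} = - \frac{1}{36} - \left(28 - 52 \cdot 29^{3}\right) = - \frac{1}{36} - \left(28 - 1268228\right) = - \frac{1}{36} - -1268200 = - \frac{1}{36} + 1268200 = \frac{45655199}{36}$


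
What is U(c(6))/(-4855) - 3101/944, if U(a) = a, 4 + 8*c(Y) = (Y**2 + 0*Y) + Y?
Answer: -15059839/4583120 ≈ -3.2859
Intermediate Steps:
c(Y) = -1/2 + Y/8 + Y**2/8 (c(Y) = -1/2 + ((Y**2 + 0*Y) + Y)/8 = -1/2 + ((Y**2 + 0) + Y)/8 = -1/2 + (Y**2 + Y)/8 = -1/2 + (Y + Y**2)/8 = -1/2 + (Y/8 + Y**2/8) = -1/2 + Y/8 + Y**2/8)
U(c(6))/(-4855) - 3101/944 = (-1/2 + (1/8)*6 + (1/8)*6**2)/(-4855) - 3101/944 = (-1/2 + 3/4 + (1/8)*36)*(-1/4855) - 3101*1/944 = (-1/2 + 3/4 + 9/2)*(-1/4855) - 3101/944 = (19/4)*(-1/4855) - 3101/944 = -19/19420 - 3101/944 = -15059839/4583120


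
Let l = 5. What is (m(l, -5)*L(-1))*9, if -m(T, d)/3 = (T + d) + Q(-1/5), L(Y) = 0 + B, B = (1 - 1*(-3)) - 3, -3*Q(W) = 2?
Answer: 18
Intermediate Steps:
Q(W) = -⅔ (Q(W) = -⅓*2 = -⅔)
B = 1 (B = (1 + 3) - 3 = 4 - 3 = 1)
L(Y) = 1 (L(Y) = 0 + 1 = 1)
m(T, d) = 2 - 3*T - 3*d (m(T, d) = -3*((T + d) - ⅔) = -3*(-⅔ + T + d) = 2 - 3*T - 3*d)
(m(l, -5)*L(-1))*9 = ((2 - 3*5 - 3*(-5))*1)*9 = ((2 - 15 + 15)*1)*9 = (2*1)*9 = 2*9 = 18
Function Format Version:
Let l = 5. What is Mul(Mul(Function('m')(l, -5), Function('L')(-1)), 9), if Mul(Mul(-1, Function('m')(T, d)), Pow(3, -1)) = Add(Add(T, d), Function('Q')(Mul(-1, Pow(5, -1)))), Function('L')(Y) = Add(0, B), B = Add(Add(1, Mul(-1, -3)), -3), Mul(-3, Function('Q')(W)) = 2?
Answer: 18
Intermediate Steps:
Function('Q')(W) = Rational(-2, 3) (Function('Q')(W) = Mul(Rational(-1, 3), 2) = Rational(-2, 3))
B = 1 (B = Add(Add(1, 3), -3) = Add(4, -3) = 1)
Function('L')(Y) = 1 (Function('L')(Y) = Add(0, 1) = 1)
Function('m')(T, d) = Add(2, Mul(-3, T), Mul(-3, d)) (Function('m')(T, d) = Mul(-3, Add(Add(T, d), Rational(-2, 3))) = Mul(-3, Add(Rational(-2, 3), T, d)) = Add(2, Mul(-3, T), Mul(-3, d)))
Mul(Mul(Function('m')(l, -5), Function('L')(-1)), 9) = Mul(Mul(Add(2, Mul(-3, 5), Mul(-3, -5)), 1), 9) = Mul(Mul(Add(2, -15, 15), 1), 9) = Mul(Mul(2, 1), 9) = Mul(2, 9) = 18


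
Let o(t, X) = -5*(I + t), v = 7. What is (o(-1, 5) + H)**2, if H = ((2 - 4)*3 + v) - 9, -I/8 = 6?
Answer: 56169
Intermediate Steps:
I = -48 (I = -8*6 = -48)
o(t, X) = 240 - 5*t (o(t, X) = -5*(-48 + t) = 240 - 5*t)
H = -8 (H = ((2 - 4)*3 + 7) - 9 = (-2*3 + 7) - 9 = (-6 + 7) - 9 = 1 - 9 = -8)
(o(-1, 5) + H)**2 = ((240 - 5*(-1)) - 8)**2 = ((240 + 5) - 8)**2 = (245 - 8)**2 = 237**2 = 56169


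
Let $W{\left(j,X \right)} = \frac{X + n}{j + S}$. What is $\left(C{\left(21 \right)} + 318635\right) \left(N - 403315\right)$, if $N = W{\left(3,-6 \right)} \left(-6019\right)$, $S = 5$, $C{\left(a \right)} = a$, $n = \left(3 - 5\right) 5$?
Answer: $-124682763712$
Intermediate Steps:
$n = -10$ ($n = \left(3 - 5\right) 5 = \left(-2\right) 5 = -10$)
$W{\left(j,X \right)} = \frac{-10 + X}{5 + j}$ ($W{\left(j,X \right)} = \frac{X - 10}{j + 5} = \frac{-10 + X}{5 + j}$)
$N = 12038$ ($N = \frac{-10 - 6}{5 + 3} \left(-6019\right) = \frac{1}{8} \left(-16\right) \left(-6019\right) = \left(-2\right) \left(-6019\right) = 12038$)
$\left(C{\left(21 \right)} + 318635\right) \left(N - 403315\right) = \left(21 + 318635\right) \left(12038 - 403315\right) = 318656 \left(-391277\right) = -124682763712$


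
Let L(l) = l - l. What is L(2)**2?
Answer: 0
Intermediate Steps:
L(l) = 0
L(2)**2 = 0**2 = 0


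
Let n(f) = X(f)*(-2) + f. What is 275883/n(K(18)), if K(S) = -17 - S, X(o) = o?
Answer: 275883/35 ≈ 7882.4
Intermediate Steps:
n(f) = -f (n(f) = f*(-2) + f = -2*f + f = -f)
275883/n(K(18)) = 275883/((-(-17 - 1*18))) = 275883/((-(-17 - 18))) = 275883/((-1*(-35))) = 275883/35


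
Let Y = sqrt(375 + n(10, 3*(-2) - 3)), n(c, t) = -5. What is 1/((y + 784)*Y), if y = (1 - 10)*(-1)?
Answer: sqrt(370)/293410 ≈ 6.5558e-5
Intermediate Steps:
y = 9 (y = -9*(-1) = 9)
Y = sqrt(370) (Y = sqrt(375 - 5) = sqrt(370) ≈ 19.235)
1/((y + 784)*Y) = 1/((9 + 784)*(sqrt(370))) = (sqrt(370)/370)/793 = sqrt(370)/293410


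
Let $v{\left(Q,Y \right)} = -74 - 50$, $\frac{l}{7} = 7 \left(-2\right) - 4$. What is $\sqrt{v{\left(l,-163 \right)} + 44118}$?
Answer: $\sqrt{43994} \approx 209.75$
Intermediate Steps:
$l = -126$ ($l = 7 \left(7 \left(-2\right) - 4\right) = 7 \left(-14 - 4\right) = 7 \left(-18\right) = -126$)
$v{\left(Q,Y \right)} = -124$
$\sqrt{v{\left(l,-163 \right)} + 44118} = \sqrt{-124 + 44118} = \sqrt{43994}$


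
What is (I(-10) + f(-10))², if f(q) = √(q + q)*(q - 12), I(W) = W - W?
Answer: -9680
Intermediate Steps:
I(W) = 0
f(q) = √2*√q*(-12 + q) (f(q) = √(2*q)*(-12 + q) = (√2*√q)*(-12 + q) = √2*√q*(-12 + q))
(I(-10) + f(-10))² = (0 + √2*√(-10)*(-12 - 10))² = (0 + √2*(I*√10)*(-22))² = (0 - 44*I*√5)² = (-44*I*√5)² = -9680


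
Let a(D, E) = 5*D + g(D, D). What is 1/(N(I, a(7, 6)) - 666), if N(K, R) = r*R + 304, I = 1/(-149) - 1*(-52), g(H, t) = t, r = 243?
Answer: 1/9844 ≈ 0.00010158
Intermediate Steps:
I = 7747/149 (I = -1/149 + 52 = 7747/149 ≈ 51.993)
a(D, E) = 6*D (a(D, E) = 5*D + D = 6*D)
N(K, R) = 304 + 243*R (N(K, R) = 243*R + 304 = 304 + 243*R)
1/(N(I, a(7, 6)) - 666) = 1/((304 + 243*(6*7)) - 666) = 1/((304 + 243*42) - 666) = 1/((304 + 10206) - 666) = 1/(10510 - 666) = 1/9844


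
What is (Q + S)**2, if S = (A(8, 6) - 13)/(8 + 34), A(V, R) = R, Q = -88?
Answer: 279841/36 ≈ 7773.4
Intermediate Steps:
S = -1/6 (S = (6 - 13)/(8 + 34) = -7/42 = -7*1/42 = -1/6 ≈ -0.16667)
(Q + S)**2 = (-88 - 1/6)**2 = (-529/6)**2 = 279841/36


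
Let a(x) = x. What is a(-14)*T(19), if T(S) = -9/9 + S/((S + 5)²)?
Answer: 3899/288 ≈ 13.538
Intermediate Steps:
T(S) = -1 + S/(5 + S)² (T(S) = -9*⅑ + S/((5 + S)²) = -1 + S/(5 + S)²)
a(-14)*T(19) = -14*(-1 + 19/(5 + 19)²) = -14*(-1 + 19/24²) = -14*(-1 + 19*(1/576)) = -14*(-1 + 19/576) = -14*(-557/576) = 3899/288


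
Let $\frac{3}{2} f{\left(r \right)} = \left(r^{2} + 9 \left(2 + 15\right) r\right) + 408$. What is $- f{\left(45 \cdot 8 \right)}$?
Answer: $-123392$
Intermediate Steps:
$f{\left(r \right)} = 272 + 102 r + \frac{2 r^{2}}{3}$ ($f{\left(r \right)} = \frac{2 \left(\left(r^{2} + 9 \left(2 + 15\right) r\right) + 408\right)}{3} = \frac{2 \left(\left(r^{2} + 9 \cdot 17 r\right) + 408\right)}{3} = \frac{2 \left(\left(r^{2} + 153 r\right) + 408\right)}{3} = \frac{2 \left(408 + r^{2} + 153 r\right)}{3} = 272 + 102 r + \frac{2 r^{2}}{3}$)
$- f{\left(45 \cdot 8 \right)} = - (272 + 102 \cdot 45 \cdot 8 + \frac{2 \left(45 \cdot 8\right)^{2}}{3}) = - (272 + 102 \cdot 360 + \frac{2 \cdot 360^{2}}{3}) = - (272 + 36720 + \frac{2}{3} \cdot 129600) = - (272 + 36720 + 86400) = \left(-1\right) 123392 = -123392$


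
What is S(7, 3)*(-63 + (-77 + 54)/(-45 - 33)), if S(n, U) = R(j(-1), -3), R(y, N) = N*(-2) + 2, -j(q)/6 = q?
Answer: -19564/39 ≈ -501.64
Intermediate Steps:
j(q) = -6*q
R(y, N) = 2 - 2*N (R(y, N) = -2*N + 2 = 2 - 2*N)
S(n, U) = 8 (S(n, U) = 2 - 2*(-3) = 2 + 6 = 8)
S(7, 3)*(-63 + (-77 + 54)/(-45 - 33)) = 8*(-63 + (-77 + 54)/(-45 - 33)) = 8*(-63 - 23/(-78)) = 8*(-63 - 23*(-1/78)) = 8*(-63 + 23/78) = 8*(-4891/78) = -19564/39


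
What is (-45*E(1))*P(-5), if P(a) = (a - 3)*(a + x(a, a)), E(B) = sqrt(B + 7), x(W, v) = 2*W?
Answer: -10800*sqrt(2) ≈ -15274.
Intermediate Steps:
E(B) = sqrt(7 + B)
P(a) = 3*a*(-3 + a) (P(a) = (a - 3)*(a + 2*a) = (-3 + a)*(3*a) = 3*a*(-3 + a))
(-45*E(1))*P(-5) = (-45*sqrt(7 + 1))*(3*(-5)*(-3 - 5)) = (-90*sqrt(2))*(3*(-5)*(-8)) = -90*sqrt(2)*120 = -10800*sqrt(2)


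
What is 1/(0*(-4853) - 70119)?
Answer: -1/70119 ≈ -1.4261e-5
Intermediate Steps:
1/(0*(-4853) - 70119) = 1/(0 - 70119) = 1/(-70119) = -1/70119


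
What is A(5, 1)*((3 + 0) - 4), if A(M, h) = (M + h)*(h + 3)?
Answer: -24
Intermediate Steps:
A(M, h) = (3 + h)*(M + h) (A(M, h) = (M + h)*(3 + h) = (3 + h)*(M + h))
A(5, 1)*((3 + 0) - 4) = (1**2 + 3*5 + 3*1 + 5*1)*((3 + 0) - 4) = (1 + 15 + 3 + 5)*(3 - 4) = 24*(-1) = -24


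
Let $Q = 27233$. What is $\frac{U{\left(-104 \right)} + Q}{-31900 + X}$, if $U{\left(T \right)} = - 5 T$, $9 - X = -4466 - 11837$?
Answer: $- \frac{9251}{5196} \approx -1.7804$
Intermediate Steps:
$X = 16312$ ($X = 9 - \left(-4466 - 11837\right) = 9 - -16303 = 9 + 16303 = 16312$)
$\frac{U{\left(-104 \right)} + Q}{-31900 + X} = \frac{\left(-5\right) \left(-104\right) + 27233}{-31900 + 16312} = \frac{520 + 27233}{-15588} = 27753 \left(- \frac{1}{15588}\right) = - \frac{9251}{5196}$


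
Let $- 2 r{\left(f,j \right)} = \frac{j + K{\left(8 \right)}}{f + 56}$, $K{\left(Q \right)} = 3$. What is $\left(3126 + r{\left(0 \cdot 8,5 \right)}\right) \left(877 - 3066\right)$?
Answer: $- \frac{95797207}{14} \approx -6.8427 \cdot 10^{6}$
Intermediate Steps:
$r{\left(f,j \right)} = - \frac{3 + j}{2 \left(56 + f\right)}$ ($r{\left(f,j \right)} = - \frac{\left(j + 3\right) \frac{1}{f + 56}}{2} = - \frac{\left(3 + j\right) \frac{1}{56 + f}}{2} = - \frac{\frac{1}{56 + f} \left(3 + j\right)}{2} = - \frac{3 + j}{2 \left(56 + f\right)}$)
$\left(3126 + r{\left(0 \cdot 8,5 \right)}\right) \left(877 - 3066\right) = \left(3126 + \frac{-3 - 5}{2 \left(56 + 0 \cdot 8\right)}\right) \left(877 - 3066\right) = \left(3126 + \frac{-3 - 5}{2 \left(56 + 0\right)}\right) \left(-2189\right) = \left(3126 + \frac{1}{2} \cdot \frac{1}{56} \left(-8\right)\right) \left(-2189\right) = \left(3126 - \frac{1}{14}\right) \left(-2189\right) = \frac{43763}{14} \left(-2189\right) = - \frac{95797207}{14}$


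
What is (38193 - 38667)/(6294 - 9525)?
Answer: 158/1077 ≈ 0.14670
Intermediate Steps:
(38193 - 38667)/(6294 - 9525) = -474/(-3231) = -474*(-1/3231) = 158/1077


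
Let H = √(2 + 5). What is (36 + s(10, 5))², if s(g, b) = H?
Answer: (36 + √7)² ≈ 1493.5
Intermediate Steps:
H = √7 ≈ 2.6458
s(g, b) = √7
(36 + s(10, 5))² = (36 + √7)²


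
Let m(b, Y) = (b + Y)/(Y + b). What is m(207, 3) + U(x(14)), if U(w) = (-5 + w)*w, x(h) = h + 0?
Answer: 127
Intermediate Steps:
m(b, Y) = 1 (m(b, Y) = (Y + b)/(Y + b) = 1)
x(h) = h
U(w) = w*(-5 + w)
m(207, 3) + U(x(14)) = 1 + 14*(-5 + 14) = 1 + 14*9 = 1 + 126 = 127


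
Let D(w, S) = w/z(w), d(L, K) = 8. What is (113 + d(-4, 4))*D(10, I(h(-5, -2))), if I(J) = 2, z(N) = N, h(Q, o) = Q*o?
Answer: 121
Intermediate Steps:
D(w, S) = 1 (D(w, S) = w/w = 1)
(113 + d(-4, 4))*D(10, I(h(-5, -2))) = (113 + 8)*1 = 121*1 = 121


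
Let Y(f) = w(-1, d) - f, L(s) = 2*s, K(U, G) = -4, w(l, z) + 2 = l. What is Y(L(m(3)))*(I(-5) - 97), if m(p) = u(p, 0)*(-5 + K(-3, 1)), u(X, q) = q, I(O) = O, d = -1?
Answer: 306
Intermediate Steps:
w(l, z) = -2 + l
m(p) = 0 (m(p) = 0*(-5 - 4) = 0*(-9) = 0)
Y(f) = -3 - f (Y(f) = (-2 - 1) - f = -3 - f)
Y(L(m(3)))*(I(-5) - 97) = (-3 - 2*0)*(-5 - 97) = (-3 - 1*0)*(-102) = (-3 + 0)*(-102) = -3*(-102) = 306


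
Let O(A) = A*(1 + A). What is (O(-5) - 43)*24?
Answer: -552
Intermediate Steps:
(O(-5) - 43)*24 = (-5*(1 - 5) - 43)*24 = (-5*(-4) - 43)*24 = (20 - 43)*24 = -23*24 = -552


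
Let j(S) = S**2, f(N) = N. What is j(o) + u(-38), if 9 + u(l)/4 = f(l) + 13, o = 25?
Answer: 489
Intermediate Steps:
u(l) = 16 + 4*l (u(l) = -36 + 4*(l + 13) = -36 + 4*(13 + l) = -36 + (52 + 4*l) = 16 + 4*l)
j(o) + u(-38) = 25**2 + (16 + 4*(-38)) = 625 + (16 - 152) = 625 - 136 = 489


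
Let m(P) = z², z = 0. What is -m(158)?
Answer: 0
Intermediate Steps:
m(P) = 0 (m(P) = 0² = 0)
-m(158) = -1*0 = 0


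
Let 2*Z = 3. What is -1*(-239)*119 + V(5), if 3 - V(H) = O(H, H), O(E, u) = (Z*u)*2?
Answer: 28429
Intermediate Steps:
Z = 3/2 (Z = (1/2)*3 = 3/2 ≈ 1.5000)
O(E, u) = 3*u (O(E, u) = (3*u/2)*2 = 3*u)
V(H) = 3 - 3*H
-1*(-239)*119 + V(5) = -1*(-239)*119 + (3 - 3*5) = 239*119 + (3 - 15) = 28441 - 12 = 28429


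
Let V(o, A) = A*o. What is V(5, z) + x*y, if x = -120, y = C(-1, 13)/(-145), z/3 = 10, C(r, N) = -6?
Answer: 4206/29 ≈ 145.03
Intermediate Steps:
z = 30 (z = 3*10 = 30)
y = 6/145 (y = -6/(-145) = -6*(-1/145) = 6/145 ≈ 0.041379)
V(5, z) + x*y = 30*5 - 120*6/145 = 150 - 144/29 = 4206/29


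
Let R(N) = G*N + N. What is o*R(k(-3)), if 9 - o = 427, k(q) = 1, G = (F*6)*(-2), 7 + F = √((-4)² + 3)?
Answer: -35530 + 5016*√19 ≈ -13666.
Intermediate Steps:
F = -7 + √19 (F = -7 + √((-4)² + 3) = -7 + √(16 + 3) = -7 + √19 ≈ -2.6411)
G = 84 - 12*√19 (G = ((-7 + √19)*6)*(-2) = (-42 + 6*√19)*(-2) = 84 - 12*√19 ≈ 31.693)
R(N) = N + N*(84 - 12*√19) (R(N) = (84 - 12*√19)*N + N = N*(84 - 12*√19) + N = N + N*(84 - 12*√19))
o = -418 (o = 9 - 1*427 = 9 - 427 = -418)
o*R(k(-3)) = -418*(85 - 12*√19) = -35530 + 5016*√19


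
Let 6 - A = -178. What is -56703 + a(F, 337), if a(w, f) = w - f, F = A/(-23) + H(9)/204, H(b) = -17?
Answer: -684577/12 ≈ -57048.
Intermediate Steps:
A = 184 (A = 6 - 1*(-178) = 6 + 178 = 184)
F = -97/12 (F = 184/(-23) - 17/204 = 184*(-1/23) - 17*1/204 = -8 - 1/12 = -97/12 ≈ -8.0833)
-56703 + a(F, 337) = -56703 + (-97/12 - 1*337) = -56703 + (-97/12 - 337) = -56703 - 4141/12 = -684577/12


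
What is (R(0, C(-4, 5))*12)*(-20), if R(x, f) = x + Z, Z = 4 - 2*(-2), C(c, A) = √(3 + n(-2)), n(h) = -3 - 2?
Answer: -1920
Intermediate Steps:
n(h) = -5
C(c, A) = I*√2 (C(c, A) = √(3 - 5) = √(-2) = I*√2)
Z = 8 (Z = 4 + 4 = 8)
R(x, f) = 8 + x (R(x, f) = x + 8 = 8 + x)
(R(0, C(-4, 5))*12)*(-20) = ((8 + 0)*12)*(-20) = (8*12)*(-20) = 96*(-20) = -1920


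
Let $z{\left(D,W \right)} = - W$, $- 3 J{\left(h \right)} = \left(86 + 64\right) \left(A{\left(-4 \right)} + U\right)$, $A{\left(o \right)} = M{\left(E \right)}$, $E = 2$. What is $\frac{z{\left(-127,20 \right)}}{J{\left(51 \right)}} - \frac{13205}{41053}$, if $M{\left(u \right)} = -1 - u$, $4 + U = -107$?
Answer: $- \frac{3804478}{11700105} \approx -0.32517$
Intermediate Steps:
$U = -111$ ($U = -4 - 107 = -111$)
$A{\left(o \right)} = -3$ ($A{\left(o \right)} = -1 - 2 = -3$)
$J{\left(h \right)} = 5700$ ($J{\left(h \right)} = - \frac{\left(86 + 64\right) \left(-3 - 111\right)}{3} = - \frac{150 \left(-114\right)}{3} = \left(- \frac{1}{3}\right) \left(-17100\right) = 5700$)
$\frac{z{\left(-127,20 \right)}}{J{\left(51 \right)}} - \frac{13205}{41053} = \frac{\left(-1\right) 20}{5700} - \frac{13205}{41053} = \left(-20\right) \frac{1}{5700} - \frac{13205}{41053} = - \frac{1}{285} - \frac{13205}{41053} = - \frac{3804478}{11700105}$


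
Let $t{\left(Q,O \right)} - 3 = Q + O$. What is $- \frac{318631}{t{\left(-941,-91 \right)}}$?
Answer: $\frac{318631}{1029} \approx 309.65$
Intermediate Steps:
$t{\left(Q,O \right)} = 3 + O + Q$ ($t{\left(Q,O \right)} = 3 + \left(Q + O\right) = 3 + \left(O + Q\right) = 3 + O + Q$)
$- \frac{318631}{t{\left(-941,-91 \right)}} = - \frac{318631}{3 - 91 - 941} = - \frac{318631}{-1029} = \left(-318631\right) \left(- \frac{1}{1029}\right) = \frac{318631}{1029}$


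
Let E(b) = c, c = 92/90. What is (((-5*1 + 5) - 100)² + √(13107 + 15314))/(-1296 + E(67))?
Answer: -225000/29137 - 45*√28421/58274 ≈ -7.8523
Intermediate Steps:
c = 46/45 (c = 92*(1/90) = 46/45 ≈ 1.0222)
E(b) = 46/45
(((-5*1 + 5) - 100)² + √(13107 + 15314))/(-1296 + E(67)) = (((-5*1 + 5) - 100)² + √(13107 + 15314))/(-1296 + 46/45) = (((-5 + 5) - 100)² + √28421)/(-58274/45) = ((0 - 100)² + √28421)*(-45/58274) = ((-100)² + √28421)*(-45/58274) = (10000 + √28421)*(-45/58274) = -225000/29137 - 45*√28421/58274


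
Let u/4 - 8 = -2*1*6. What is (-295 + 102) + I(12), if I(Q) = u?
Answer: -209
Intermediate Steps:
u = -16 (u = 32 + 4*(-2*1*6) = 32 + 4*(-2*6) = 32 + 4*(-12) = 32 - 48 = -16)
I(Q) = -16
(-295 + 102) + I(12) = (-295 + 102) - 16 = -193 - 16 = -209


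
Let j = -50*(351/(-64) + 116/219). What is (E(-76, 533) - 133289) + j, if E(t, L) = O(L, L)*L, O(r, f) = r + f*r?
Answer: 1062205957021/7008 ≈ 1.5157e+8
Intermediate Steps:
E(t, L) = L**2*(1 + L) (E(t, L) = (L*(1 + L))*L = L**2*(1 + L))
j = 1736125/7008 (j = -50*(351*(-1/64) + 116*(1/219)) = -50*(-351/64 + 116/219) = -50*(-69445/14016) = 1736125/7008 ≈ 247.73)
(E(-76, 533) - 133289) + j = (533**2*(1 + 533) - 133289) + 1736125/7008 = (284089*534 - 133289) + 1736125/7008 = (151703526 - 133289) + 1736125/7008 = 151570237 + 1736125/7008 = 1062205957021/7008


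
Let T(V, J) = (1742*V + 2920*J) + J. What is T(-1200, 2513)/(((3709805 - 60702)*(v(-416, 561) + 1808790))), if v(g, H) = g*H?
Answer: 5250073/5748847953642 ≈ 9.1324e-7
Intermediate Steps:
T(V, J) = 1742*V + 2921*J
v(g, H) = H*g
T(-1200, 2513)/(((3709805 - 60702)*(v(-416, 561) + 1808790))) = (1742*(-1200) + 2921*2513)/(((3709805 - 60702)*(561*(-416) + 1808790))) = (-2090400 + 7340473)/((3649103*(-233376 + 1808790))) = 5250073/((3649103*1575414)) = 5250073/5748847953642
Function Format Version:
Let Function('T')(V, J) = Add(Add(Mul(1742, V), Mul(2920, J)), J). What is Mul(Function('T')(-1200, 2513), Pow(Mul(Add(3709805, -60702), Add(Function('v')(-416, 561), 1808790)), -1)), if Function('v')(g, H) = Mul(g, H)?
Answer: Rational(5250073, 5748847953642) ≈ 9.1324e-7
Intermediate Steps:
Function('T')(V, J) = Add(Mul(1742, V), Mul(2921, J))
Function('v')(g, H) = Mul(H, g)
Mul(Function('T')(-1200, 2513), Pow(Mul(Add(3709805, -60702), Add(Function('v')(-416, 561), 1808790)), -1)) = Mul(Add(Mul(1742, -1200), Mul(2921, 2513)), Pow(Mul(Add(3709805, -60702), Add(Mul(561, -416), 1808790)), -1)) = Mul(Add(-2090400, 7340473), Pow(Mul(3649103, Add(-233376, 1808790)), -1)) = Mul(5250073, Pow(Mul(3649103, 1575414), -1)) = Mul(5250073, Pow(5748847953642, -1)) = Mul(5250073, Rational(1, 5748847953642)) = Rational(5250073, 5748847953642)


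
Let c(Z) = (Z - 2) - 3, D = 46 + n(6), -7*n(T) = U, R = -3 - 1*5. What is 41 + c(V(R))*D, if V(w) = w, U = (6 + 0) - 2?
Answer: -3847/7 ≈ -549.57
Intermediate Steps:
R = -8 (R = -3 - 5 = -8)
U = 4 (U = 6 - 2 = 4)
n(T) = -4/7 (n(T) = -1/7*4 = -4/7)
D = 318/7 (D = 46 - 4/7 = 318/7 ≈ 45.429)
c(Z) = -5 + Z (c(Z) = (-2 + Z) - 3 = -5 + Z)
41 + c(V(R))*D = 41 + (-5 - 8)*(318/7) = 41 - 13*318/7 = 41 - 4134/7 = -3847/7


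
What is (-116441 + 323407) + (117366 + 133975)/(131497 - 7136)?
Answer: 25738750067/124361 ≈ 2.0697e+5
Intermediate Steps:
(-116441 + 323407) + (117366 + 133975)/(131497 - 7136) = 206966 + 251341/124361 = 25738750067/124361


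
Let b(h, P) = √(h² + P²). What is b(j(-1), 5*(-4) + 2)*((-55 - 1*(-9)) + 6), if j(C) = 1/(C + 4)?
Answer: -40*√2917/3 ≈ -720.12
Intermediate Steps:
j(C) = 1/(4 + C)
b(h, P) = √(P² + h²)
b(j(-1), 5*(-4) + 2)*((-55 - 1*(-9)) + 6) = √((5*(-4) + 2)² + (1/(4 - 1))²)*((-55 - 1*(-9)) + 6) = √((-20 + 2)² + (1/3)²)*((-55 + 9) + 6) = √((-18)² + (⅓)²)*(-46 + 6) = √(324 + ⅑)*(-40) = √(2917/9)*(-40) = (√2917/3)*(-40) = -40*√2917/3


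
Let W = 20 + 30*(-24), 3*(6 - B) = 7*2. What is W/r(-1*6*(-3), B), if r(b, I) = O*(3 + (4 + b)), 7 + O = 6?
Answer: 28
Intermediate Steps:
O = -1 (O = -7 + 6 = -1)
B = 4/3 (B = 6 - 7*2/3 = 6 - 1/3*14 = 6 - 14/3 = 4/3 ≈ 1.3333)
r(b, I) = -7 - b (r(b, I) = -(3 + (4 + b)) = -(7 + b) = -7 - b)
W = -700 (W = 20 - 720 = -700)
W/r(-1*6*(-3), B) = -700/(-7 - (-1*6)*(-3)) = -700/(-7 - (-6)*(-3)) = -700/(-7 - 1*18) = -700/(-7 - 18) = -700/(-25) = -700*(-1/25) = 28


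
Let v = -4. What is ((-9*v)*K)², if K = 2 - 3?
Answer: 1296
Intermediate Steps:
K = -1
((-9*v)*K)² = (-9*(-4)*(-1))² = (36*(-1))² = (-36)² = 1296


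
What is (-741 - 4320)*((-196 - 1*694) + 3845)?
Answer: -14955255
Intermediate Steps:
(-741 - 4320)*((-196 - 1*694) + 3845) = -5061*((-196 - 694) + 3845) = -5061*(-890 + 3845) = -5061*2955 = -14955255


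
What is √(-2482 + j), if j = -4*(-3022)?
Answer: √9606 ≈ 98.010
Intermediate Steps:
j = 12088
√(-2482 + j) = √(-2482 + 12088) = √9606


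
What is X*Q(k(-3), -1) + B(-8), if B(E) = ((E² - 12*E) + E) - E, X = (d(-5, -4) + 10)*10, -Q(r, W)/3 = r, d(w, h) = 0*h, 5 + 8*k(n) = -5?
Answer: 535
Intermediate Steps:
k(n) = -5/4 (k(n) = -5/8 + (⅛)*(-5) = -5/8 - 5/8 = -5/4)
d(w, h) = 0
Q(r, W) = -3*r
X = 100 (X = (0 + 10)*10 = 10*10 = 100)
B(E) = E² - 12*E (B(E) = (E² - 11*E) - E = E² - 12*E)
X*Q(k(-3), -1) + B(-8) = 100*(-3*(-5/4)) - 8*(-12 - 8) = 100*(15/4) - 8*(-20) = 375 + 160 = 535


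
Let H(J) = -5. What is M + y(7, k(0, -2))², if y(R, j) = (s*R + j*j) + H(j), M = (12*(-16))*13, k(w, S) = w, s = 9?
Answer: 868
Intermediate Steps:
M = -2496 (M = -192*13 = -2496)
y(R, j) = -5 + j² + 9*R (y(R, j) = (9*R + j*j) - 5 = (9*R + j²) - 5 = (j² + 9*R) - 5 = -5 + j² + 9*R)
M + y(7, k(0, -2))² = -2496 + (-5 + 0² + 9*7)² = -2496 + (-5 + 0 + 63)² = -2496 + 58² = -2496 + 3364 = 868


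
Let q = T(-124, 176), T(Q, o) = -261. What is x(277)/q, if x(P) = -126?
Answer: 14/29 ≈ 0.48276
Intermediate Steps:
q = -261
x(277)/q = -126/(-261) = -126*(-1/261) = 14/29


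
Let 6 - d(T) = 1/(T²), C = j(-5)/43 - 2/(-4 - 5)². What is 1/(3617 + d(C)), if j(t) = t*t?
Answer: 3759721/13609337894 ≈ 0.00027626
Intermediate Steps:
j(t) = t²
C = 1939/3483 (C = (-5)²/43 - 2/(-4 - 5)² = 25*(1/43) - 2/((-9)²) = 25/43 - 2/81 = 1939/3483 ≈ 0.55670)
d(T) = 6 - 1/T² (d(T) = 6 - 1/(T²) = 6 - 1/T²)
1/(3617 + d(C)) = 1/(3617 + (6 - 1/(1939/3483)²)) = 1/(3617 + (6 - 1*12131289/3759721)) = 1/(3617 + (6 - 12131289/3759721)) = 1/(3617 + 10427037/3759721) = 1/(13609337894/3759721) = 3759721/13609337894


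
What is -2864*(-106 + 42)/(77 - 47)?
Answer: 91648/15 ≈ 6109.9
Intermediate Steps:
-2864*(-106 + 42)/(77 - 47) = -(-183296)/30 = -2864*(-32/15) = 91648/15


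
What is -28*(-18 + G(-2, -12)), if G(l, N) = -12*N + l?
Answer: -3472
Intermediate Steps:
G(l, N) = l - 12*N
-28*(-18 + G(-2, -12)) = -28*(-18 + (-2 - 12*(-12))) = -28*(-18 + (-2 + 144)) = -28*(-18 + 142) = -28*124 = -3472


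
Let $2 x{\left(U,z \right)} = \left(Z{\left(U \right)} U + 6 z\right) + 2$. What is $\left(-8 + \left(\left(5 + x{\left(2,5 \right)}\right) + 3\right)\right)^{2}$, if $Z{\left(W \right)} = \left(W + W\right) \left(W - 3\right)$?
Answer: $144$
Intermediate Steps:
$Z{\left(W \right)} = 2 W \left(-3 + W\right)$
$x{\left(U,z \right)} = 1 + 3 z + U^{2} \left(-3 + U\right)$ ($x{\left(U,z \right)} = \frac{\left(2 U \left(-3 + U\right) U + 6 z\right) + 2}{2} = \frac{\left(2 U^{2} \left(-3 + U\right) + 6 z\right) + 2}{2} = \frac{\left(6 z + 2 U^{2} \left(-3 + U\right)\right) + 2}{2} = \frac{2 + 6 z + 2 U^{2} \left(-3 + U\right)}{2} = 1 + 3 z + U^{2} \left(-3 + U\right)$)
$\left(-8 + \left(\left(5 + x{\left(2,5 \right)}\right) + 3\right)\right)^{2} = \left(-8 + \left(\left(5 + \left(1 + 3 \cdot 5 + 2^{2} \left(-3 + 2\right)\right)\right) + 3\right)\right)^{2} = \left(-8 + \left(\left(5 + \left(1 + 15 + 4 \left(-1\right)\right)\right) + 3\right)\right)^{2} = \left(-8 + \left(\left(5 + \left(1 + 15 - 4\right)\right) + 3\right)\right)^{2} = \left(-8 + \left(\left(5 + 12\right) + 3\right)\right)^{2} = \left(-8 + \left(17 + 3\right)\right)^{2} = \left(-8 + 20\right)^{2} = 12^{2} = 144$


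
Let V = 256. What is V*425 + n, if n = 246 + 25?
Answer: 109071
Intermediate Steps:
n = 271
V*425 + n = 256*425 + 271 = 108800 + 271 = 109071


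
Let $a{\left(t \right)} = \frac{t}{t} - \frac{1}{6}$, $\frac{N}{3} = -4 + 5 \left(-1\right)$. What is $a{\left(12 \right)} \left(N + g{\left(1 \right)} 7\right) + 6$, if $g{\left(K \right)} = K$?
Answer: $- \frac{32}{3} \approx -10.667$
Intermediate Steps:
$N = -27$ ($N = 3 \left(-4 + 5 \left(-1\right)\right) = 3 \left(-4 - 5\right) = 3 \left(-9\right) = -27$)
$a{\left(t \right)} = \frac{5}{6}$ ($a{\left(t \right)} = 1 - \frac{1}{6} = \frac{5}{6}$)
$a{\left(12 \right)} \left(N + g{\left(1 \right)} 7\right) + 6 = \frac{5 \left(-27 + 1 \cdot 7\right)}{6} + 6 = \frac{5 \left(-27 + 7\right)}{6} + 6 = \frac{5}{6} \left(-20\right) + 6 = - \frac{50}{3} + 6 = - \frac{32}{3}$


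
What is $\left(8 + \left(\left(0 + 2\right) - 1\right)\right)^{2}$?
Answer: $81$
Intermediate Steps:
$\left(8 + \left(\left(0 + 2\right) - 1\right)\right)^{2} = \left(8 + \left(2 - 1\right)\right)^{2} = \left(8 + 1\right)^{2} = 9^{2} = 81$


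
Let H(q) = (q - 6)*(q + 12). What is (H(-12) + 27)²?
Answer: 729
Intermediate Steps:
H(q) = (-6 + q)*(12 + q)
(H(-12) + 27)² = ((-72 + (-12)² + 6*(-12)) + 27)² = ((-72 + 144 - 72) + 27)² = (0 + 27)² = 27² = 729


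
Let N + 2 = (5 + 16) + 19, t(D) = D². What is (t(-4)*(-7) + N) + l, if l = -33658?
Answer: -33732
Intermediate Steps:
N = 38 (N = -2 + ((5 + 16) + 19) = -2 + (21 + 19) = -2 + 40 = 38)
(t(-4)*(-7) + N) + l = ((-4)²*(-7) + 38) - 33658 = (16*(-7) + 38) - 33658 = (-112 + 38) - 33658 = -74 - 33658 = -33732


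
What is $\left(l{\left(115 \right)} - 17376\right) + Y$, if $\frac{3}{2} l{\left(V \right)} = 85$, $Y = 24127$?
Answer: $\frac{20423}{3} \approx 6807.7$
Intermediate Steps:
$l{\left(V \right)} = \frac{170}{3}$ ($l{\left(V \right)} = \frac{2}{3} \cdot 85 = \frac{170}{3}$)
$\left(l{\left(115 \right)} - 17376\right) + Y = \left(\frac{170}{3} - 17376\right) + 24127 = - \frac{51958}{3} + 24127 = \frac{20423}{3}$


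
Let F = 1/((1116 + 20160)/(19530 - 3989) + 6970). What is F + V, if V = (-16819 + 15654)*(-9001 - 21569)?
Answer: 3858499043361841/108342046 ≈ 3.5614e+7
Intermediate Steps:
V = 35614050 (V = -1165*(-30570) = 35614050)
F = 15541/108342046 (F = 1/(21276/15541 + 6970) = 1/(108342046/15541) = 15541/108342046 ≈ 0.00014344)
F + V = 15541/108342046 + 35614050 = 3858499043361841/108342046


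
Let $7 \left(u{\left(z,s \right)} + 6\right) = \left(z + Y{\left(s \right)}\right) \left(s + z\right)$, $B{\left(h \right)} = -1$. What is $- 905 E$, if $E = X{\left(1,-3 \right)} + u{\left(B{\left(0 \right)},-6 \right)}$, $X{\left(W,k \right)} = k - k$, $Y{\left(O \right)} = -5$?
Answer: $0$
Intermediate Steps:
$X{\left(W,k \right)} = 0$
$u{\left(z,s \right)} = -6 + \frac{\left(-5 + z\right) \left(s + z\right)}{7}$ ($u{\left(z,s \right)} = -6 + \frac{\left(z - 5\right) \left(s + z\right)}{7} = -6 + \frac{\left(-5 + z\right) \left(s + z\right)}{7}$)
$E = 0$ ($E = 0 - \left(1 - \frac{6}{7} - \frac{1}{7}\right) = 0 + \left(-6 + \frac{30}{7} + \frac{5}{7} + \frac{1}{7} \cdot 1 + \frac{6}{7}\right) = 0 + \left(-6 + \frac{30}{7} + \frac{5}{7} + \frac{1}{7} + \frac{6}{7}\right) = 0 + 0 = 0$)
$- 905 E = \left(-905\right) 0 = 0$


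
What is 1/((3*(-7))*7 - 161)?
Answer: -1/308 ≈ -0.0032468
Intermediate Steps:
1/((3*(-7))*7 - 161) = 1/(-21*7 - 161) = 1/(-147 - 161) = 1/(-308) = -1/308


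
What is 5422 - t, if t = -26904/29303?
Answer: 158907770/29303 ≈ 5422.9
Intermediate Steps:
t = -26904/29303 (t = -26904*1/29303 = -26904/29303 ≈ -0.91813)
5422 - t = 5422 - 1*(-26904/29303) = 5422 + 26904/29303 = 158907770/29303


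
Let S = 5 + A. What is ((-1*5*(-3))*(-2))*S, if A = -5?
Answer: 0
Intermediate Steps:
S = 0 (S = 5 - 5 = 0)
((-1*5*(-3))*(-2))*S = ((-1*5*(-3))*(-2))*0 = (-5*(-3)*(-2))*0 = (15*(-2))*0 = -30*0 = 0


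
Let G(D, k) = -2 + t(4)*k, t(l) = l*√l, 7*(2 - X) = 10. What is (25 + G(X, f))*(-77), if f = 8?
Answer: -6699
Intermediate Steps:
X = 4/7 (X = 2 - ⅐*10 = 2 - 10/7 = 4/7 ≈ 0.57143)
t(l) = l^(3/2)
G(D, k) = -2 + 8*k (G(D, k) = -2 + 4^(3/2)*k = -2 + 8*k)
(25 + G(X, f))*(-77) = (25 + (-2 + 8*8))*(-77) = (25 + (-2 + 64))*(-77) = (25 + 62)*(-77) = 87*(-77) = -6699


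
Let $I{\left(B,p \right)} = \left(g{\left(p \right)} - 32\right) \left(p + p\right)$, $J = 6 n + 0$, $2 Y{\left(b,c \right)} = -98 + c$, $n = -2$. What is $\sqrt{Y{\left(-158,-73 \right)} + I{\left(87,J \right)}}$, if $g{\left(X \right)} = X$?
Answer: $\frac{\sqrt{3882}}{2} \approx 31.153$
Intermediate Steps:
$Y{\left(b,c \right)} = -49 + \frac{c}{2}$ ($Y{\left(b,c \right)} = \frac{-98 + c}{2} = -49 + \frac{c}{2}$)
$J = -12$ ($J = 6 \left(-2\right) + 0 = -12 + 0 = -12$)
$I{\left(B,p \right)} = 2 p \left(-32 + p\right)$ ($I{\left(B,p \right)} = \left(p - 32\right) \left(p + p\right) = \left(-32 + p\right) 2 p = 2 p \left(-32 + p\right)$)
$\sqrt{Y{\left(-158,-73 \right)} + I{\left(87,J \right)}} = \sqrt{\left(-49 + \frac{1}{2} \left(-73\right)\right) + 2 \left(-12\right) \left(-32 - 12\right)} = \sqrt{\left(-49 - \frac{73}{2}\right) + 2 \left(-12\right) \left(-44\right)} = \sqrt{- \frac{171}{2} + 1056} = \sqrt{\frac{1941}{2}} = \frac{\sqrt{3882}}{2}$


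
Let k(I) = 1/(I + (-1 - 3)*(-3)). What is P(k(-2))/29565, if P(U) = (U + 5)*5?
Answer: 17/19710 ≈ 0.00086251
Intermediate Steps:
k(I) = 1/(12 + I) (k(I) = 1/(I - 4*(-3)) = 1/(I + 12) = 1/(12 + I))
P(U) = 25 + 5*U (P(U) = (5 + U)*5 = 25 + 5*U)
P(k(-2))/29565 = (25 + 5/(12 - 2))/29565 = (25 + 5/10)*(1/29565) = (25 + 5*(⅒))*(1/29565) = (25 + ½)*(1/29565) = (51/2)*(1/29565) = 17/19710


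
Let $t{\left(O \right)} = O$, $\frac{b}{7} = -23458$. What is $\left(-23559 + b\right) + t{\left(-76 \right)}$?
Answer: $-187841$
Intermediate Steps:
$b = -164206$ ($b = 7 \left(-23458\right) = -164206$)
$\left(-23559 + b\right) + t{\left(-76 \right)} = \left(-23559 - 164206\right) - 76 = -187765 - 76 = -187841$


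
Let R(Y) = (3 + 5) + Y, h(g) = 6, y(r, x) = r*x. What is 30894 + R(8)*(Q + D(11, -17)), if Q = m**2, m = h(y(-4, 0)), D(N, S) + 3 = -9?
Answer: 31278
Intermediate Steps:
D(N, S) = -12 (D(N, S) = -3 - 9 = -12)
m = 6
Q = 36 (Q = 6**2 = 36)
R(Y) = 8 + Y
30894 + R(8)*(Q + D(11, -17)) = 30894 + (8 + 8)*(36 - 12) = 30894 + 16*24 = 30894 + 384 = 31278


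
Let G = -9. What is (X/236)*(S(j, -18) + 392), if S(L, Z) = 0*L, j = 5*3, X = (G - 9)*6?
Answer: -10584/59 ≈ -179.39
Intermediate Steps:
X = -108 (X = (-9 - 9)*6 = -18*6 = -108)
j = 15
S(L, Z) = 0
(X/236)*(S(j, -18) + 392) = (-108/236)*(0 + 392) = -108*1/236*392 = -27/59*392 = -10584/59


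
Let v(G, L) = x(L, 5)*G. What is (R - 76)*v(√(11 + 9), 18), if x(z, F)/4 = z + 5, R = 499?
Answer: 77832*√5 ≈ 1.7404e+5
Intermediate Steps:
x(z, F) = 20 + 4*z (x(z, F) = 4*(z + 5) = 4*(5 + z) = 20 + 4*z)
v(G, L) = G*(20 + 4*L) (v(G, L) = (20 + 4*L)*G = G*(20 + 4*L))
(R - 76)*v(√(11 + 9), 18) = (499 - 76)*(4*√(11 + 9)*(5 + 18)) = 423*(4*√20*23) = 423*(4*(2*√5)*23) = 423*(184*√5) = 77832*√5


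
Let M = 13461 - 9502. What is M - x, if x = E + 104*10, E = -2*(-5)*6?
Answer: 2859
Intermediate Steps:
M = 3959
E = 60 (E = 10*6 = 60)
x = 1100 (x = 60 + 104*10 = 60 + 1040 = 1100)
M - x = 3959 - 1*1100 = 3959 - 1100 = 2859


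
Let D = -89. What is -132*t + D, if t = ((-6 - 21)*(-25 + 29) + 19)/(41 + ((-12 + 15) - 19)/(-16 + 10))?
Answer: 23585/131 ≈ 180.04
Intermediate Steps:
t = -267/131 (t = (-27*4 + 19)/(41 + (3 - 19)/(-6)) = (-108 + 19)/(41 - 16*(-⅙)) = -89/(41 + 8/3) = -89/131/3 = -89*3/131 = -267/131 ≈ -2.0382)
-132*t + D = -132*(-267/131) - 89 = 35244/131 - 89 = 23585/131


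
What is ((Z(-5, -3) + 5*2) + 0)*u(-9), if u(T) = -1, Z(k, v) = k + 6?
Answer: -11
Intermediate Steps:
Z(k, v) = 6 + k
((Z(-5, -3) + 5*2) + 0)*u(-9) = (((6 - 5) + 5*2) + 0)*(-1) = ((1 + 10) + 0)*(-1) = (11 + 0)*(-1) = 11*(-1) = -11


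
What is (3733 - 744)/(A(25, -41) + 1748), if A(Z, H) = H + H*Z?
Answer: 2989/682 ≈ 4.3827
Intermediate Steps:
(3733 - 744)/(A(25, -41) + 1748) = (3733 - 744)/(-41*(1 + 25) + 1748) = 2989/(-41*26 + 1748) = 2989/(-1066 + 1748) = 2989/682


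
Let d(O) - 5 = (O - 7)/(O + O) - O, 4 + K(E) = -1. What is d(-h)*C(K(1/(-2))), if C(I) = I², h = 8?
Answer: 5575/16 ≈ 348.44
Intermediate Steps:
K(E) = -5 (K(E) = -4 - 1 = -5)
d(O) = 5 - O + (-7 + O)/(2*O) (d(O) = 5 + ((O - 7)/(O + O) - O) = 5 + ((-7 + O)/((2*O)) - O) = 5 + ((-7 + O)*(1/(2*O)) - O) = 5 + ((-7 + O)/(2*O) - O) = 5 + (-O + (-7 + O)/(2*O)) = 5 - O + (-7 + O)/(2*O))
d(-h)*C(K(1/(-2))) = (11/2 - (-1)*8 - 7/(2*((-1*8))))*(-5)² = (11/2 - 1*(-8) - 7/2/(-8))*25 = (11/2 + 8 - 7/2*(-⅛))*25 = (11/2 + 8 + 7/16)*25 = (223/16)*25 = 5575/16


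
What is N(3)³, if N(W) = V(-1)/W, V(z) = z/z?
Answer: 1/27 ≈ 0.037037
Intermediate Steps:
V(z) = 1
N(W) = 1/W
N(3)³ = (1/3)³ = (⅓)³ = 1/27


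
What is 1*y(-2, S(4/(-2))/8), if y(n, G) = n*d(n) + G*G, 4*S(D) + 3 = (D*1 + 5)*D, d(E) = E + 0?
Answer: 4177/1024 ≈ 4.0791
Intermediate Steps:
d(E) = E
S(D) = -3/4 + D*(5 + D)/4 (S(D) = -3/4 + ((D*1 + 5)*D)/4 = -3/4 + ((D + 5)*D)/4 = -3/4 + ((5 + D)*D)/4 = -3/4 + (D*(5 + D))/4 = -3/4 + D*(5 + D)/4)
y(n, G) = G**2 + n**2 (y(n, G) = n*n + G*G = n**2 + G**2 = G**2 + n**2)
1*y(-2, S(4/(-2))/8) = 1*(((-3/4 + (4/(-2))**2/4 + 5*(4/(-2))/4)/8)**2 + (-2)**2) = 1*(((-3/4 + (4*(-1/2))**2/4 + 5*(4*(-1/2))/4)*(1/8))**2 + 4) = 1*(((-3/4 + (1/4)*(-2)**2 + (5/4)*(-2))*(1/8))**2 + 4) = 1*(((-3/4 + (1/4)*4 - 5/2)*(1/8))**2 + 4) = 1*(((-3/4 + 1 - 5/2)*(1/8))**2 + 4) = 1*((-9/4*1/8)**2 + 4) = 1*((-9/32)**2 + 4) = 1*(81/1024 + 4) = 1*(4177/1024) = 4177/1024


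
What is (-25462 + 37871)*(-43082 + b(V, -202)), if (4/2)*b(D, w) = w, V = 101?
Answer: -535857847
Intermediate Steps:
b(D, w) = w/2
(-25462 + 37871)*(-43082 + b(V, -202)) = (-25462 + 37871)*(-43082 + (½)*(-202)) = 12409*(-43082 - 101) = 12409*(-43183) = -535857847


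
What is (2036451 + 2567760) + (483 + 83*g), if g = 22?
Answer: 4606520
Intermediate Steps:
(2036451 + 2567760) + (483 + 83*g) = (2036451 + 2567760) + (483 + 83*22) = 4604211 + (483 + 1826) = 4604211 + 2309 = 4606520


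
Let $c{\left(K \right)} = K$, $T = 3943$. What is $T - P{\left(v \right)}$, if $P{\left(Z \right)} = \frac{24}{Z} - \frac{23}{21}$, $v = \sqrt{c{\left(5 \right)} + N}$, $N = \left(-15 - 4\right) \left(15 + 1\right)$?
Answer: $\frac{82826}{21} + \frac{24 i \sqrt{299}}{299} \approx 3944.1 + 1.388 i$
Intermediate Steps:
$N = -304$ ($N = \left(-19\right) 16 = -304$)
$v = i \sqrt{299}$ ($v = \sqrt{5 - 304} = \sqrt{-299} = i \sqrt{299} \approx 17.292 i$)
$P{\left(Z \right)} = - \frac{23}{21} + \frac{24}{Z}$ ($P{\left(Z \right)} = \frac{24}{Z} - \frac{23}{21} = - \frac{23}{21} + \frac{24}{Z}$)
$T - P{\left(v \right)} = 3943 - \left(- \frac{23}{21} + \frac{24}{i \sqrt{299}}\right) = 3943 - \left(- \frac{23}{21} + 24 \left(- \frac{i \sqrt{299}}{299}\right)\right) = 3943 - \left(- \frac{23}{21} - \frac{24 i \sqrt{299}}{299}\right) = 3943 + \left(\frac{23}{21} + \frac{24 i \sqrt{299}}{299}\right) = \frac{82826}{21} + \frac{24 i \sqrt{299}}{299}$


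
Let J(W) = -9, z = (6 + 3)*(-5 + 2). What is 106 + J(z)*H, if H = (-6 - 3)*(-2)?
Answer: -56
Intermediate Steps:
H = 18 (H = -9*(-2) = 18)
z = -27 (z = 9*(-3) = -27)
106 + J(z)*H = 106 - 9*18 = 106 - 162 = -56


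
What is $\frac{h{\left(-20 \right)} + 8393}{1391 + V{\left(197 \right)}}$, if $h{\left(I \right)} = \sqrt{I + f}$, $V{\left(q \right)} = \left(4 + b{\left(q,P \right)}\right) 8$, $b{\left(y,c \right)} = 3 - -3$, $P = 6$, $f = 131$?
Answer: $\frac{8393}{1471} + \frac{\sqrt{111}}{1471} \approx 5.7128$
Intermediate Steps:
$b{\left(y,c \right)} = 6$ ($b{\left(y,c \right)} = 3 + 3 = 6$)
$V{\left(q \right)} = 80$ ($V{\left(q \right)} = \left(4 + 6\right) 8 = 10 \cdot 8 = 80$)
$h{\left(I \right)} = \sqrt{131 + I}$ ($h{\left(I \right)} = \sqrt{I + 131} = \sqrt{131 + I}$)
$\frac{h{\left(-20 \right)} + 8393}{1391 + V{\left(197 \right)}} = \frac{\sqrt{131 - 20} + 8393}{1391 + 80} = \frac{\sqrt{111} + 8393}{1471} = \left(8393 + \sqrt{111}\right) \frac{1}{1471} = \frac{8393}{1471} + \frac{\sqrt{111}}{1471}$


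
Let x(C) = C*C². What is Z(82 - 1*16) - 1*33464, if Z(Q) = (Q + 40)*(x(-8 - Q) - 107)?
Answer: -42998550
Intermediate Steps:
x(C) = C³
Z(Q) = (-107 + (-8 - Q)³)*(40 + Q) (Z(Q) = (Q + 40)*((-8 - Q)³ - 107) = (40 + Q)*(-107 + (-8 - Q)³) = (-107 + (-8 - Q)³)*(40 + Q))
Z(82 - 1*16) - 1*33464 = (-4280 - 107*(82 - 1*16) - 40*(8 + (82 - 1*16))³ - (82 - 1*16)*(8 + (82 - 1*16))³) - 1*33464 = (-4280 - 107*(82 - 16) - 40*(8 + (82 - 16))³ - (82 - 16)*(8 + (82 - 16))³) - 33464 = (-4280 - 107*66 - 40*(8 + 66)³ - 1*66*(8 + 66)³) - 33464 = (-4280 - 7062 - 40*74³ - 1*66*74³) - 33464 = (-4280 - 7062 - 40*405224 - 1*66*405224) - 33464 = (-4280 - 7062 - 16208960 - 26744784) - 33464 = -42965086 - 33464 = -42998550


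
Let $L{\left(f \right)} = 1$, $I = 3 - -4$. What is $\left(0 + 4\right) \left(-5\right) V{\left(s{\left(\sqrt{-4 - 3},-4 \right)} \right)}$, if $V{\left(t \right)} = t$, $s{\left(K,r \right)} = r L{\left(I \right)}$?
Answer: $80$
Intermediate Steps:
$I = 7$ ($I = 3 + 4 = 7$)
$s{\left(K,r \right)} = r$ ($s{\left(K,r \right)} = r 1 = r$)
$\left(0 + 4\right) \left(-5\right) V{\left(s{\left(\sqrt{-4 - 3},-4 \right)} \right)} = \left(0 + 4\right) \left(-5\right) \left(-4\right) = 4 \left(-5\right) \left(-4\right) = \left(-20\right) \left(-4\right) = 80$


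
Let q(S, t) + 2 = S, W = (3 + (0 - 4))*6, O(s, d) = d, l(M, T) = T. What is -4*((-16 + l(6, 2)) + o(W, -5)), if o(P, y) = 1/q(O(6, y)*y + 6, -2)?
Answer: 1620/29 ≈ 55.862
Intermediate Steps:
W = -6 (W = (3 - 4)*6 = -1*6 = -6)
q(S, t) = -2 + S
o(P, y) = 1/(4 + y**2) (o(P, y) = 1/(-2 + (y*y + 6)) = 1/(-2 + (y**2 + 6)) = 1/(-2 + (6 + y**2)) = 1/(4 + y**2))
-4*((-16 + l(6, 2)) + o(W, -5)) = -4*((-16 + 2) + 1/(4 + (-5)**2)) = -4*(-14 + 1/(4 + 25)) = -4*(-14 + 1/29) = -4*(-405/29) = 1620/29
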